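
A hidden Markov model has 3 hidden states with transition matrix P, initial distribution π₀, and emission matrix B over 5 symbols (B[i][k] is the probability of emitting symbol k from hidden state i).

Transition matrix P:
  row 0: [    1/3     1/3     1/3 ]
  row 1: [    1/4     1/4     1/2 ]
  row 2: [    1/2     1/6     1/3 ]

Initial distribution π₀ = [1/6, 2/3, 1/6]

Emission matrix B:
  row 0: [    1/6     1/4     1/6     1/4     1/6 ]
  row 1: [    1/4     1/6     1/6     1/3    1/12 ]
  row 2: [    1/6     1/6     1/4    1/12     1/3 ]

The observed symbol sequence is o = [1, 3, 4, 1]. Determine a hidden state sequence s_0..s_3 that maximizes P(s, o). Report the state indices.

t=0: δ = [4.167e-02, 1.111e-01, 2.778e-02]  (obs o_0=1)
t=1: δ = [6.944e-03, 9.259e-03, 4.630e-03]  ψ = [1, 1, 1]  (obs o_1=3)
t=2: δ = [3.858e-04, 1.929e-04, 1.543e-03]  ψ = [0, 0, 1]  (obs o_2=4)
t=3: δ = [1.929e-04, 4.287e-05, 8.573e-05]  ψ = [2, 2, 2]  (obs o_3=1)
backtrack: best end state = 0; path = [1, 1, 2, 0]

path = [1, 1, 2, 0]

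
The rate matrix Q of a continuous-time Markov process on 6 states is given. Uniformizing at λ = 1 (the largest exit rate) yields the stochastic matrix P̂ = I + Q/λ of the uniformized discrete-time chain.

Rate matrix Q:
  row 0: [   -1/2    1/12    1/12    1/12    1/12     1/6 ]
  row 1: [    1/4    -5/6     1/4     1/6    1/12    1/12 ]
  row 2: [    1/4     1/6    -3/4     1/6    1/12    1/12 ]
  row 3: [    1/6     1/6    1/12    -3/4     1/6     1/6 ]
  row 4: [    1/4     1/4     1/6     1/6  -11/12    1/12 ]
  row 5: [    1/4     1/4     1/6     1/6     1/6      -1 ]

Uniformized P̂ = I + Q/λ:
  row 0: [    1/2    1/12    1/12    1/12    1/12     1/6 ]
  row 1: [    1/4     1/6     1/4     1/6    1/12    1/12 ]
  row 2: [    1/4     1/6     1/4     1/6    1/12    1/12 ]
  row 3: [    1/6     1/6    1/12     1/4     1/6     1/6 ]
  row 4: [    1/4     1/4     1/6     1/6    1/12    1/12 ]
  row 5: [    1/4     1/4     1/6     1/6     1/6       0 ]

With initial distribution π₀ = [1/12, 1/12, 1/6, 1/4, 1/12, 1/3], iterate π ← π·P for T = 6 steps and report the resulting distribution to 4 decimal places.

t=0: π = [0.0833, 0.0833, 0.1667, 0.2500, 0.0833, 0.3333]
t=1: π = [0.2500, 0.1944, 0.1597, 0.1806, 0.1319, 0.0833]
t=2: π = [0.2975, 0.1638, 0.1603, 0.1609, 0.1053, 0.1123]
t=3: π = [0.3110, 0.1600, 0.1555, 0.1553, 0.1061, 0.1122]
t=4: π = [0.3148, 0.1589, 0.1541, 0.1537, 0.1056, 0.1128]
t=5: π = [0.3159, 0.1586, 0.1537, 0.1532, 0.1055, 0.1130]
t=6: π = [0.3162, 0.1586, 0.1536, 0.1531, 0.1055, 0.1130]

π = [0.3162, 0.1586, 0.1536, 0.1531, 0.1055, 0.1130]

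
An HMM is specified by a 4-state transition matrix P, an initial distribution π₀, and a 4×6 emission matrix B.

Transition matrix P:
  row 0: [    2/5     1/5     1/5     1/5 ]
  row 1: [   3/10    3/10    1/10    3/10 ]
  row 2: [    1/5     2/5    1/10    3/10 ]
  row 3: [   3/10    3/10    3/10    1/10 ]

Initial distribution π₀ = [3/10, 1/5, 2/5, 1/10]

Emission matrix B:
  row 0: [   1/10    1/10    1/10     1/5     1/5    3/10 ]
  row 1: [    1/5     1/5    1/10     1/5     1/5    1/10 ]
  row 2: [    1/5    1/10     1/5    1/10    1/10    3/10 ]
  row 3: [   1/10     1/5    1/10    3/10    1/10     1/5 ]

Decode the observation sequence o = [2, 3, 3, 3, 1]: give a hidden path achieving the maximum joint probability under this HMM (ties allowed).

t=0: δ = [3.000e-02, 2.000e-02, 8.000e-02, 1.000e-02]  (obs o_0=2)
t=1: δ = [3.200e-03, 6.400e-03, 8.000e-04, 7.200e-03]  ψ = [2, 2, 2, 2]  (obs o_1=3)
t=2: δ = [4.320e-04, 4.320e-04, 2.160e-04, 5.760e-04]  ψ = [3, 3, 3, 1]  (obs o_2=3)
t=3: δ = [3.456e-05, 3.456e-05, 1.728e-05, 3.888e-05]  ψ = [0, 3, 3, 1]  (obs o_3=3)
t=4: δ = [1.382e-06, 2.333e-06, 1.166e-06, 2.074e-06]  ψ = [0, 3, 3, 1]  (obs o_4=1)
backtrack: best end state = 1; path = [2, 3, 1, 3, 1]

path = [2, 3, 1, 3, 1]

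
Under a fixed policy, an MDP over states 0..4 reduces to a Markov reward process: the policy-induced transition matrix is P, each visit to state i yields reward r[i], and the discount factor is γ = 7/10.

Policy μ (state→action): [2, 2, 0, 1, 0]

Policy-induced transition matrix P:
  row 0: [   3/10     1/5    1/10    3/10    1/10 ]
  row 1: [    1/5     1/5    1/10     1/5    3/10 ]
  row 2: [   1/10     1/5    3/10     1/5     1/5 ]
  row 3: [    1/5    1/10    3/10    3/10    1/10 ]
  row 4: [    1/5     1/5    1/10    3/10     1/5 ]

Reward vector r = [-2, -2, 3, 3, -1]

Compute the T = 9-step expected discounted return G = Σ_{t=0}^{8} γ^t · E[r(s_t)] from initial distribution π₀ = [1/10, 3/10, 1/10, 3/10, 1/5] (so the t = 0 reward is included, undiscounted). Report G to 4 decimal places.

G = 1.1335

t=0: π = [0.1000, 0.3000, 0.1000, 0.3000, 0.2000], E[r] = 0.2000, γ^t·E[r] = 0.200000, running G = 0.200000
t=1: π = [0.2000, 0.1700, 0.1800, 0.2600, 0.1900], E[r] = 0.3900, γ^t·E[r] = 0.273000, running G = 0.473000
t=2: π = [0.2020, 0.1740, 0.1880, 0.2650, 0.1710], E[r] = 0.4360, γ^t·E[r] = 0.213640, running G = 0.686640
t=3: π = [0.2014, 0.1735, 0.1906, 0.2638, 0.1707], E[r] = 0.4427, γ^t·E[r] = 0.151846, running G = 0.838486
t=4: π = [0.2011, 0.1736, 0.1909, 0.2636, 0.1708], E[r] = 0.4432, γ^t·E[r] = 0.106408, running G = 0.944894
t=5: π = [0.2010, 0.1736, 0.1909, 0.2636, 0.1709], E[r] = 0.4431, γ^t·E[r] = 0.074474, running G = 1.019368
t=6: π = [0.2010, 0.1736, 0.1909, 0.2635, 0.1709], E[r] = 0.4431, γ^t·E[r] = 0.052128, running G = 1.071496
t=7: π = [0.2010, 0.1736, 0.1909, 0.2635, 0.1709], E[r] = 0.4431, γ^t·E[r] = 0.036489, running G = 1.107986
t=8: π = [0.2010, 0.1736, 0.1909, 0.2635, 0.1709], E[r] = 0.4431, γ^t·E[r] = 0.025542, running G = 1.133528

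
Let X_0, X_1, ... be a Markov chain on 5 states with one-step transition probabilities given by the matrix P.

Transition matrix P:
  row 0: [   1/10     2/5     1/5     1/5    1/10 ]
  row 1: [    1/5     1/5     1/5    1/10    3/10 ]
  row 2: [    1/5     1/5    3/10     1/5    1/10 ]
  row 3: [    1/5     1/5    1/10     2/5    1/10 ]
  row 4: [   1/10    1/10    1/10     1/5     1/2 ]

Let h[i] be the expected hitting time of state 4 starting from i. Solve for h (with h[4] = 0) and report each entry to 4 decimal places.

h = [6.5432, 5.4321, 6.7901, 6.7901, 0.0000]

First-step conditioning: h[4] = 0; for i ≠ 4, h[i] = 1 + Σ_k P[i][k]·h[k].
  h[0] = 1 + 1/10·h[0] + 2/5·h[1] + 1/5·h[2] + 1/5·h[3]
  h[1] = 1 + 1/5·h[0] + 1/5·h[1] + 1/5·h[2] + 1/10·h[3]
  h[2] = 1 + 1/5·h[0] + 1/5·h[1] + 3/10·h[2] + 1/5·h[3]
  h[3] = 1 + 1/5·h[0] + 1/5·h[1] + 1/10·h[2] + 2/5·h[3]
Solving the 4×4 linear system over states ≠ 4 gives exactly h = [530/81, 440/81, 550/81, 550/81, 0] (h[4] = 0 is the target).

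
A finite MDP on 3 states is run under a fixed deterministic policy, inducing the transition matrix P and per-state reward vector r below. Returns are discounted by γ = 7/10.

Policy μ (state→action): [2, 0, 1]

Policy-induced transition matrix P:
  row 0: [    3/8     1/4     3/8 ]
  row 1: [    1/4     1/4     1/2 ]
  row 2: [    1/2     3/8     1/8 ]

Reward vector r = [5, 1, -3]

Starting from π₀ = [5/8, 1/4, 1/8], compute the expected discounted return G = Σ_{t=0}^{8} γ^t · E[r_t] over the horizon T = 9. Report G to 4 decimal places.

t=0: π = [0.6250, 0.2500, 0.1250], E[r] = 3.0000, γ^t·E[r] = 3.000000, running G = 3.000000
t=1: π = [0.3594, 0.2656, 0.3750], E[r] = 0.9375, γ^t·E[r] = 0.656250, running G = 3.656250
t=2: π = [0.3887, 0.2969, 0.3145], E[r] = 1.2969, γ^t·E[r] = 0.635469, running G = 4.291719
t=3: π = [0.3772, 0.2893, 0.3335], E[r] = 1.1748, γ^t·E[r] = 0.402958, running G = 4.694677
t=4: π = [0.3805, 0.2917, 0.3278], E[r] = 1.2109, γ^t·E[r] = 0.290746, running G = 4.985423
t=5: π = [0.3795, 0.2910, 0.3295], E[r] = 1.2000, γ^t·E[r] = 0.201683, running G = 5.187106
t=6: π = [0.3798, 0.2912, 0.3290], E[r] = 1.2033, γ^t·E[r] = 0.141567, running G = 5.328673
t=7: π = [0.3797, 0.2911, 0.3292], E[r] = 1.2023, γ^t·E[r] = 0.099015, running G = 5.427688
t=8: π = [0.3798, 0.2911, 0.3291], E[r] = 1.2026, γ^t·E[r] = 0.069328, running G = 5.497015

G = 5.4970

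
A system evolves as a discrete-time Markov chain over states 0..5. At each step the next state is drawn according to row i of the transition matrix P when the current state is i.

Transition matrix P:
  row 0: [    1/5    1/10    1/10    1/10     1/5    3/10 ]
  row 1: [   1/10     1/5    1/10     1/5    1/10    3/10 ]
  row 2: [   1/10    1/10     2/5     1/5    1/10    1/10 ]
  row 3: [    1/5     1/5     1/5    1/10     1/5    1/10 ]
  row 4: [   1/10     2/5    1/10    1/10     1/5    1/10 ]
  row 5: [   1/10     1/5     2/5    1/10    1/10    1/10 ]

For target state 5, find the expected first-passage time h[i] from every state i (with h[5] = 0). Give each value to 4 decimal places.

h = [4.8172, 4.8323, 6.2130, 5.9217, 5.7852, 0.0000]

First-step conditioning: h[5] = 0; for i ≠ 5, h[i] = 1 + Σ_k P[i][k]·h[k].
  h[0] = 1 + 1/5·h[0] + 1/10·h[1] + 1/10·h[2] + 1/10·h[3] + 1/5·h[4]
  h[1] = 1 + 1/10·h[0] + 1/5·h[1] + 1/10·h[2] + 1/5·h[3] + 1/10·h[4]
  h[2] = 1 + 1/10·h[0] + 1/10·h[1] + 2/5·h[2] + 1/5·h[3] + 1/10·h[4]
  h[3] = 1 + 1/5·h[0] + 1/5·h[1] + 1/5·h[2] + 1/10·h[3] + 1/5·h[4]
  h[4] = 1 + 1/10·h[0] + 2/5·h[1] + 1/10·h[2] + 1/10·h[3] + 1/5·h[4]
Solving the 5×5 linear system over states ≠ 5 gives exactly h = [31750/6591, 2450/507, 1050/169, 13010/2197, 12710/2197, 0] (h[5] = 0 is the target).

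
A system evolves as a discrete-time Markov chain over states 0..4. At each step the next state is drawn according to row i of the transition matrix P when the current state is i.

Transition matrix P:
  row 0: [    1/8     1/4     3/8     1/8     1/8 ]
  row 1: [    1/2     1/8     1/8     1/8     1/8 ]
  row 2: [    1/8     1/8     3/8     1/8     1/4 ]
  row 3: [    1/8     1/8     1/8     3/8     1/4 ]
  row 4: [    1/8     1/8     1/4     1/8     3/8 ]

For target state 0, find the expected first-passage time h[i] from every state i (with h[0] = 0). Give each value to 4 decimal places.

h = [0.0000, 3.6364, 5.8182, 5.8182, 5.8182]

First-step conditioning: h[0] = 0; for i ≠ 0, h[i] = 1 + Σ_k P[i][k]·h[k].
  h[1] = 1 + 1/8·h[1] + 1/8·h[2] + 1/8·h[3] + 1/8·h[4]
  h[2] = 1 + 1/8·h[1] + 3/8·h[2] + 1/8·h[3] + 1/4·h[4]
  h[3] = 1 + 1/8·h[1] + 1/8·h[2] + 3/8·h[3] + 1/4·h[4]
  h[4] = 1 + 1/8·h[1] + 1/4·h[2] + 1/8·h[3] + 3/8·h[4]
Solving the 4×4 linear system over states ≠ 0 gives exactly h = [0, 40/11, 64/11, 64/11, 64/11] (h[0] = 0 is the target).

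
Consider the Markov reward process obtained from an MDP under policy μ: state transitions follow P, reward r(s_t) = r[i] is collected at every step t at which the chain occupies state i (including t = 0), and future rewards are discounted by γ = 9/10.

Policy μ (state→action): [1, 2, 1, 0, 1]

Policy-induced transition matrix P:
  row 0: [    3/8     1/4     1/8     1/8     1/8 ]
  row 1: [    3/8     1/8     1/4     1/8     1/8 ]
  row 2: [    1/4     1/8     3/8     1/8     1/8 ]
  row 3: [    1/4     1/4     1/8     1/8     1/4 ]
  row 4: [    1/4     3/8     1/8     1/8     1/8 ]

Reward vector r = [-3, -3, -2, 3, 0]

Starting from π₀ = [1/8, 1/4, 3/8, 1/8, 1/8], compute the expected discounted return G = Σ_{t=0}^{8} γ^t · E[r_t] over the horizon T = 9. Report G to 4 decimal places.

t=0: π = [0.1250, 0.2500, 0.3750, 0.1250, 0.1250], E[r] = -1.5000, γ^t·E[r] = -1.500000, running G = -1.500000
t=1: π = [0.2969, 0.1875, 0.2500, 0.1250, 0.1406], E[r] = -1.5781, γ^t·E[r] = -1.420313, running G = -2.920313
t=2: π = [0.3105, 0.2129, 0.2109, 0.1250, 0.1406], E[r] = -1.6172, γ^t·E[r] = -1.309922, running G = -4.230234
t=3: π = [0.3154, 0.2146, 0.2043, 0.1250, 0.1406], E[r] = -1.6238, γ^t·E[r] = -1.183735, running G = -5.413969
t=4: π = [0.3163, 0.2152, 0.2029, 0.1250, 0.1406], E[r] = -1.6252, γ^t·E[r] = -1.066303, running G = -6.480272
t=5: π = [0.3164, 0.2153, 0.2026, 0.1250, 0.1406], E[r] = -1.6255, γ^t·E[r] = -0.959839, running G = -7.440111
t=6: π = [0.3165, 0.2153, 0.2026, 0.1250, 0.1406], E[r] = -1.6256, γ^t·E[r] = -0.863886, running G = -8.303997
t=7: π = [0.3165, 0.2153, 0.2026, 0.1250, 0.1406], E[r] = -1.6256, γ^t·E[r] = -0.777503, running G = -9.081500
t=8: π = [0.3165, 0.2153, 0.2026, 0.1250, 0.1406], E[r] = -1.6256, γ^t·E[r] = -0.699754, running G = -9.781253

G = -9.7813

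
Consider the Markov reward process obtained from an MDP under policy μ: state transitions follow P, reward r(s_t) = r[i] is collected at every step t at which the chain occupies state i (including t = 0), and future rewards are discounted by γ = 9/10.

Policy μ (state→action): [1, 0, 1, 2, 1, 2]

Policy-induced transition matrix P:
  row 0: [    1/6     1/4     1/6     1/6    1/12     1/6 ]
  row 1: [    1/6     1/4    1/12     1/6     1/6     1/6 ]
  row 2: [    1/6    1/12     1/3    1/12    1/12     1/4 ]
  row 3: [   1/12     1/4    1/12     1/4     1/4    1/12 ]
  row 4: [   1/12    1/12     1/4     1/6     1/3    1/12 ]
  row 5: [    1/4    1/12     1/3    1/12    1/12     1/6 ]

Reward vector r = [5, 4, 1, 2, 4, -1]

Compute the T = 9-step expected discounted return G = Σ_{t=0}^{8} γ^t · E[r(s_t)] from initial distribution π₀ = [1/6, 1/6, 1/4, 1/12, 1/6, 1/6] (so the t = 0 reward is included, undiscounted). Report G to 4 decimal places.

G = 14.7170

t=0: π = [0.1667, 0.1667, 0.2500, 0.0833, 0.1667, 0.1667], E[r] = 2.4167, γ^t·E[r] = 2.416667, running G = 2.416667
t=1: π = [0.1597, 0.1528, 0.2292, 0.1389, 0.1528, 0.1667], E[r] = 2.3611, γ^t·E[r] = 2.125000, running G = 4.541667
t=2: π = [0.1563, 0.1586, 0.2211, 0.1453, 0.1574, 0.1615], E[r] = 2.3953, γ^t·E[r] = 1.940156, running G = 6.481823
t=3: π = [0.1549, 0.1600, 0.2182, 0.1469, 0.1601, 0.1599], E[r] = 2.4071, γ^t·E[r] = 1.754789, running G = 8.236612
t=4: π = [0.1544, 0.1603, 0.2174, 0.1474, 0.1612, 0.1593], E[r] = 2.4109, γ^t·E[r] = 1.581804, running G = 9.818416
t=5: π = [0.1542, 0.1604, 0.2172, 0.1476, 0.1616, 0.1591], E[r] = 2.4120, γ^t·E[r] = 1.424274, running G = 11.242691
t=6: π = [0.1542, 0.1604, 0.2172, 0.1476, 0.1617, 0.1590], E[r] = 2.4123, γ^t·E[r] = 1.282013, running G = 12.524703
t=7: π = [0.1541, 0.1604, 0.2172, 0.1476, 0.1617, 0.1590], E[r] = 2.4124, γ^t·E[r] = 1.153852, running G = 13.678555
t=8: π = [0.1541, 0.1604, 0.2172, 0.1476, 0.1617, 0.1590], E[r] = 2.4124, γ^t·E[r] = 1.038477, running G = 14.717032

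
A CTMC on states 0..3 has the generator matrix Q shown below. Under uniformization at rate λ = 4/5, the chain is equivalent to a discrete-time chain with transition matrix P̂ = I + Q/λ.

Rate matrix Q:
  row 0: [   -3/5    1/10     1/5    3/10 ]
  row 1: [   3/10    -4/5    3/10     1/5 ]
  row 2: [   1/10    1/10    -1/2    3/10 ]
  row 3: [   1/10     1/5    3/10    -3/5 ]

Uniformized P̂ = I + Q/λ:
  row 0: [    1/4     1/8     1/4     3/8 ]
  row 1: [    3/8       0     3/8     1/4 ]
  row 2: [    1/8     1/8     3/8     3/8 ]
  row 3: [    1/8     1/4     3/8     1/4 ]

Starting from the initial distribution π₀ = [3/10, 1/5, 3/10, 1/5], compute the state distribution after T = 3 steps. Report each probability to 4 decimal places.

t=0: π = [0.3000, 0.2000, 0.3000, 0.2000]
t=1: π = [0.2125, 0.1250, 0.3375, 0.3250]
t=2: π = [0.1828, 0.1500, 0.3484, 0.3188]
t=3: π = [0.1854, 0.1461, 0.3521, 0.3164]

π = [0.1854, 0.1461, 0.3521, 0.3164]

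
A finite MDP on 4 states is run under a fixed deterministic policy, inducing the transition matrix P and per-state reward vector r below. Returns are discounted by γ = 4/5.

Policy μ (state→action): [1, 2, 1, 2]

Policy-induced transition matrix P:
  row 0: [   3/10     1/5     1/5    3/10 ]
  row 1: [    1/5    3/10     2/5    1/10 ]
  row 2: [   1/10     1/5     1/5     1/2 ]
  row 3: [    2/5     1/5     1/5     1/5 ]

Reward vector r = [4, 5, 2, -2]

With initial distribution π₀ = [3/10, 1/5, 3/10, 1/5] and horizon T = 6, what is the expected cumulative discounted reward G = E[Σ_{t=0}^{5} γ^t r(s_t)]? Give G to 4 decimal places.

t=0: π = [0.3000, 0.2000, 0.3000, 0.2000], E[r] = 2.4000, γ^t·E[r] = 2.400000, running G = 2.400000
t=1: π = [0.2400, 0.2200, 0.2400, 0.3000], E[r] = 1.9400, γ^t·E[r] = 1.552000, running G = 3.952000
t=2: π = [0.2600, 0.2220, 0.2440, 0.2740], E[r] = 2.0900, γ^t·E[r] = 1.337600, running G = 5.289600
t=3: π = [0.2564, 0.2222, 0.2444, 0.2770], E[r] = 2.0714, γ^t·E[r] = 1.060557, running G = 6.350157
t=4: π = [0.2566, 0.2222, 0.2444, 0.2767], E[r] = 2.0729, γ^t·E[r] = 0.849060, running G = 7.199217
t=5: π = [0.2566, 0.2222, 0.2444, 0.2768], E[r] = 2.0727, γ^t·E[r] = 0.679187, running G = 7.878404

G = 7.8784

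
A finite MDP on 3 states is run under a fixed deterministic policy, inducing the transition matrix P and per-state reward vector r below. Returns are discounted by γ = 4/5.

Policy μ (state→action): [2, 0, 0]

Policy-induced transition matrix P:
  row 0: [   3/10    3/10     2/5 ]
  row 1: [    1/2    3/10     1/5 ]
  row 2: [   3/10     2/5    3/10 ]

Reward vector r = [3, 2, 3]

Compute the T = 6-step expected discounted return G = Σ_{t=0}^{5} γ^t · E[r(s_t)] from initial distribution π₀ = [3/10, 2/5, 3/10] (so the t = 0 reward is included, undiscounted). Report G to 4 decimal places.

G = 9.7805

t=0: π = [0.3000, 0.4000, 0.3000], E[r] = 2.6000, γ^t·E[r] = 2.600000, running G = 2.600000
t=1: π = [0.3800, 0.3300, 0.2900], E[r] = 2.6700, γ^t·E[r] = 2.136000, running G = 4.736000
t=2: π = [0.3660, 0.3290, 0.3050], E[r] = 2.6710, γ^t·E[r] = 1.709440, running G = 6.445440
t=3: π = [0.3658, 0.3305, 0.3037], E[r] = 2.6695, γ^t·E[r] = 1.366784, running G = 7.812224
t=4: π = [0.3661, 0.3304, 0.3035], E[r] = 2.6696, γ^t·E[r] = 1.093480, running G = 8.905704
t=5: π = [0.3661, 0.3304, 0.3036], E[r] = 2.6696, γ^t·E[r] = 0.874790, running G = 9.780494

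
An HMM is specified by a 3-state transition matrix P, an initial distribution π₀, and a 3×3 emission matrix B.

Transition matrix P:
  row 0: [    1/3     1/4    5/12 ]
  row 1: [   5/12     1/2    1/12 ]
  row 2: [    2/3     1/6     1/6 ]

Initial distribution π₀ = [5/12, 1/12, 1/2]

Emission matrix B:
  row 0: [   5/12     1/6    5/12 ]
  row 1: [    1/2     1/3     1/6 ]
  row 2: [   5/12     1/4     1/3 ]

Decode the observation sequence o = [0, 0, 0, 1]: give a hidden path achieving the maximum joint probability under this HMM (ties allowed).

t=0: δ = [1.736e-01, 4.167e-02, 2.083e-01]  (obs o_0=0)
t=1: δ = [5.787e-02, 2.170e-02, 3.014e-02]  ψ = [2, 0, 0]  (obs o_1=0)
t=2: δ = [8.372e-03, 7.234e-03, 1.005e-02]  ψ = [2, 0, 0]  (obs o_2=0)
t=3: δ = [1.116e-03, 1.206e-03, 8.721e-04]  ψ = [2, 1, 0]  (obs o_3=1)
backtrack: best end state = 1; path = [2, 0, 1, 1]

path = [2, 0, 1, 1]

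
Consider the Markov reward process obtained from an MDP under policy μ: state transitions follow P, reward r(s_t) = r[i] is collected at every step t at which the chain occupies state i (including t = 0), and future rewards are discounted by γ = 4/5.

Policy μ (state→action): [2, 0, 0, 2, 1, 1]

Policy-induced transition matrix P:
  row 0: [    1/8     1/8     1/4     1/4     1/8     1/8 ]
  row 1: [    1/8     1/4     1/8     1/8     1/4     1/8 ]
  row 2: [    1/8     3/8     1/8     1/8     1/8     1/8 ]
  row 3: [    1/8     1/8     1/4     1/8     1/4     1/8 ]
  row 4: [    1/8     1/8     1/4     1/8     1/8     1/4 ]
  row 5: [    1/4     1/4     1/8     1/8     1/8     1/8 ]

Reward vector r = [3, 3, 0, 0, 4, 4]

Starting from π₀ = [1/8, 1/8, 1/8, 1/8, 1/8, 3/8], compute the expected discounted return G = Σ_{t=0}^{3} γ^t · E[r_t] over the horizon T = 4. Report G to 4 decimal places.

G = 7.3234

t=0: π = [0.1250, 0.1250, 0.1250, 0.1250, 0.1250, 0.3750], E[r] = 2.7500, γ^t·E[r] = 2.750000, running G = 2.750000
t=1: π = [0.1719, 0.2188, 0.1719, 0.1406, 0.1563, 0.1406], E[r] = 2.3594, γ^t·E[r] = 1.887500, running G = 4.637500
t=2: π = [0.1426, 0.2129, 0.1836, 0.1465, 0.1699, 0.1445], E[r] = 2.3242, γ^t·E[r] = 1.487500, running G = 6.125000
t=3: π = [0.1431, 0.2156, 0.1824, 0.1428, 0.1699, 0.1462], E[r] = 2.3406, γ^t·E[r] = 1.198375, running G = 7.323375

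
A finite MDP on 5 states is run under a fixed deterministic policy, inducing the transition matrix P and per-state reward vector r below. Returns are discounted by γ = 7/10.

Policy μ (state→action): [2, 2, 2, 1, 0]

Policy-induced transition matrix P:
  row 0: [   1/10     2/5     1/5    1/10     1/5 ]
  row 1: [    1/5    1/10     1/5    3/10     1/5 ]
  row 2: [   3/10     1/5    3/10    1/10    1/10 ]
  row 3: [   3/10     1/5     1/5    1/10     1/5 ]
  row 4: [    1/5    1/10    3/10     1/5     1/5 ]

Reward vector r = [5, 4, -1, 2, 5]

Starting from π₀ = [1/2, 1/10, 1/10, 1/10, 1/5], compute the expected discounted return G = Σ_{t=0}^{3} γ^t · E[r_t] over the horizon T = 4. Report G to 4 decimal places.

t=0: π = [0.5000, 0.1000, 0.1000, 0.1000, 0.2000], E[r] = 4.0000, γ^t·E[r] = 4.000000, running G = 4.000000
t=1: π = [0.1700, 0.2700, 0.2300, 0.1400, 0.1900], E[r] = 2.9300, γ^t·E[r] = 2.051000, running G = 6.051000
t=2: π = [0.2200, 0.1880, 0.2420, 0.1730, 0.1770], E[r] = 2.8410, γ^t·E[r] = 1.392090, running G = 7.443090
t=3: π = [0.2195, 0.2075, 0.2419, 0.1553, 0.1758], E[r] = 2.8752, γ^t·E[r] = 0.986194, running G = 8.429284

G = 8.4293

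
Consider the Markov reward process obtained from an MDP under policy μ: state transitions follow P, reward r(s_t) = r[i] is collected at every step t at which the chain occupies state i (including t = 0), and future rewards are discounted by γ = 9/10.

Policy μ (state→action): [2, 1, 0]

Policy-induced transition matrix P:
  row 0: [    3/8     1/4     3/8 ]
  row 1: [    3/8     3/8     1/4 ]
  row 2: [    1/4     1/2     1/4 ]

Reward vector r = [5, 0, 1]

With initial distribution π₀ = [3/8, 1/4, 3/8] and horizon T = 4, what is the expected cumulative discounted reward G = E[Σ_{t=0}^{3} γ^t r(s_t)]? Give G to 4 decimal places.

G = 7.0453

t=0: π = [0.3750, 0.2500, 0.3750], E[r] = 2.2500, γ^t·E[r] = 2.250000, running G = 2.250000
t=1: π = [0.3281, 0.3750, 0.2969], E[r] = 1.9375, γ^t·E[r] = 1.743750, running G = 3.993750
t=2: π = [0.3379, 0.3711, 0.2910], E[r] = 1.9805, γ^t·E[r] = 1.604180, running G = 5.597930
t=3: π = [0.3386, 0.3691, 0.2922], E[r] = 1.9854, γ^t·E[r] = 1.447321, running G = 7.045251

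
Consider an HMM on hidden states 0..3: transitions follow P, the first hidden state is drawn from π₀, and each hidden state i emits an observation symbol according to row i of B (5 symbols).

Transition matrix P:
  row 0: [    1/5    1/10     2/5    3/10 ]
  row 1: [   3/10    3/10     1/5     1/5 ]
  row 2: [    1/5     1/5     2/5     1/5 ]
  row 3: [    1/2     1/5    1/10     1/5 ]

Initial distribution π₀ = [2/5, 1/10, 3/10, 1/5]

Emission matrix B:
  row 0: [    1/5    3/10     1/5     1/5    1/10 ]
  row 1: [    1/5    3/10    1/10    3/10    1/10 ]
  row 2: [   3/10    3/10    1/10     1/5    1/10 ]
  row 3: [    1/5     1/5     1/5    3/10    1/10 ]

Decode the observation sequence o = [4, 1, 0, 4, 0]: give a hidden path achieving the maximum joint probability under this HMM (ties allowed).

t=0: δ = [4.000e-02, 1.000e-02, 3.000e-02, 2.000e-02]  (obs o_0=4)
t=1: δ = [3.000e-03, 1.800e-03, 4.800e-03, 2.400e-03]  ψ = [3, 2, 0, 0]  (obs o_1=1)
t=2: δ = [2.400e-04, 1.920e-04, 5.760e-04, 1.920e-04]  ψ = [3, 2, 2, 2]  (obs o_2=0)
t=3: δ = [1.152e-05, 1.152e-05, 2.304e-05, 1.152e-05]  ψ = [2, 2, 2, 2]  (obs o_3=4)
t=4: δ = [1.152e-06, 9.216e-07, 2.765e-06, 9.216e-07]  ψ = [3, 2, 2, 2]  (obs o_4=0)
backtrack: best end state = 2; path = [0, 2, 2, 2, 2]

path = [0, 2, 2, 2, 2]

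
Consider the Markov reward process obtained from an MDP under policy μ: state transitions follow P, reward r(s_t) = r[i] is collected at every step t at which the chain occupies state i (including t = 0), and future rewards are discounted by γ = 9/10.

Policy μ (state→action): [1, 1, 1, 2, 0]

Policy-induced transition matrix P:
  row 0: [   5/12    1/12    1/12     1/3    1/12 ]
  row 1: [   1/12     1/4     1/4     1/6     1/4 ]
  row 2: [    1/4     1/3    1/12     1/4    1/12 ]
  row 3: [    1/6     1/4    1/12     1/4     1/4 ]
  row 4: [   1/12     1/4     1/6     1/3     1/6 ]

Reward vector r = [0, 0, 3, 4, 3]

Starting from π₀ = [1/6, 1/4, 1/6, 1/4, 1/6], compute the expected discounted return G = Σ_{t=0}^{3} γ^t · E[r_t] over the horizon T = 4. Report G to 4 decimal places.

t=0: π = [0.1667, 0.2500, 0.1667, 0.2500, 0.1667], E[r] = 2.0000, γ^t·E[r] = 2.000000, running G = 2.000000
t=1: π = [0.1875, 0.2361, 0.1389, 0.2569, 0.1806], E[r] = 1.9861, γ^t·E[r] = 1.787500, running G = 3.787500
t=2: π = [0.1904, 0.2303, 0.1377, 0.2610, 0.1806], E[r] = 1.9988, γ^t·E[r] = 1.619063, running G = 5.406563
t=3: π = [0.1915, 0.2297, 0.1368, 0.2617, 0.1803], E[r] = 1.9980, γ^t·E[r] = 1.456523, running G = 6.863086

G = 6.8631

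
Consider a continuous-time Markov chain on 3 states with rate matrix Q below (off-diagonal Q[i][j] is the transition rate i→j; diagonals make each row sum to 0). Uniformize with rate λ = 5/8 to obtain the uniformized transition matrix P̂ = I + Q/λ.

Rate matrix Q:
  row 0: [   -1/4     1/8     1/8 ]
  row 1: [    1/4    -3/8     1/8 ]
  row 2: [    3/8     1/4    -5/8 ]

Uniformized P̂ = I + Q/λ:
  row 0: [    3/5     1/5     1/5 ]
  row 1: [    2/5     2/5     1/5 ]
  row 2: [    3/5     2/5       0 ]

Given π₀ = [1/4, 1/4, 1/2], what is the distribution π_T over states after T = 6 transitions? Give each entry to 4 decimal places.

π = [0.5416, 0.2917, 0.1667]

t=0: π = [0.2500, 0.2500, 0.5000]
t=1: π = [0.5500, 0.3500, 0.1000]
t=2: π = [0.5300, 0.2900, 0.1800]
t=3: π = [0.5420, 0.2940, 0.1640]
t=4: π = [0.5412, 0.2916, 0.1672]
t=5: π = [0.5417, 0.2918, 0.1666]
t=6: π = [0.5416, 0.2917, 0.1667]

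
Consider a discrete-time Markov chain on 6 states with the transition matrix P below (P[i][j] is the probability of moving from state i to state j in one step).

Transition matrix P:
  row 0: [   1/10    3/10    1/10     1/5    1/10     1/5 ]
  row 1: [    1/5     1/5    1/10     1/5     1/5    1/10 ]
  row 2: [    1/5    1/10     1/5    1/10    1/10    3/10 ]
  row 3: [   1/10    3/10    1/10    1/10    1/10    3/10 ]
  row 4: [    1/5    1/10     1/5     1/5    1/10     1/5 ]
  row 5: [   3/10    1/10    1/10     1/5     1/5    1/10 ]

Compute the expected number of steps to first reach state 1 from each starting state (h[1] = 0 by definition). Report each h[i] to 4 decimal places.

First-step conditioning: h[1] = 0; for i ≠ 1, h[i] = 1 + Σ_k P[i][k]·h[k].
  h[0] = 1 + 1/10·h[0] + 1/10·h[2] + 1/5·h[3] + 1/10·h[4] + 1/5·h[5]
  h[2] = 1 + 1/5·h[0] + 1/5·h[2] + 1/10·h[3] + 1/10·h[4] + 3/10·h[5]
  h[3] = 1 + 1/10·h[0] + 1/10·h[2] + 1/10·h[3] + 1/10·h[4] + 3/10·h[5]
  h[4] = 1 + 1/5·h[0] + 1/5·h[2] + 1/5·h[3] + 1/10·h[4] + 1/5·h[5]
  h[5] = 1 + 3/10·h[0] + 1/10·h[2] + 1/5·h[3] + 1/5·h[4] + 1/10·h[5]
Solving the 5×5 linear system over states ≠ 1 gives exactly h = [2720/569, 0, 3380/569, 2770/569, 3330/569, 3270/569] (h[1] = 0 is the target).

h = [4.7803, 0.0000, 5.9402, 4.8682, 5.8524, 5.7469]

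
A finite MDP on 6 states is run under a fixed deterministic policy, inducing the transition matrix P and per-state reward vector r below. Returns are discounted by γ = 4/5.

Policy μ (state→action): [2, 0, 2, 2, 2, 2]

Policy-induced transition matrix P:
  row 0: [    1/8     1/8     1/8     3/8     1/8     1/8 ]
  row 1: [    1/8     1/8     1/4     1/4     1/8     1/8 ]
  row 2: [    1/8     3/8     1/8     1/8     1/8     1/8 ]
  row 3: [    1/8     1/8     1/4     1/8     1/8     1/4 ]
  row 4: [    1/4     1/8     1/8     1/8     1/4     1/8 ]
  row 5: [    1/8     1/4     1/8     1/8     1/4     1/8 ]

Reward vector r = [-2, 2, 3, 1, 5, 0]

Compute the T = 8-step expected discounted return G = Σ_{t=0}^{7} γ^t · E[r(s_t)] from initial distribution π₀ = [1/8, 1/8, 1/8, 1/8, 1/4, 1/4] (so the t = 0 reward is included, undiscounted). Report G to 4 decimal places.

G = 6.8363

t=0: π = [0.1250, 0.1250, 0.1250, 0.1250, 0.2500, 0.2500], E[r] = 1.7500, γ^t·E[r] = 1.750000, running G = 1.750000
t=1: π = [0.1563, 0.1875, 0.1563, 0.1719, 0.1875, 0.1406], E[r] = 1.6406, γ^t·E[r] = 1.312500, running G = 3.062500
t=2: π = [0.1484, 0.1816, 0.1699, 0.1875, 0.1660, 0.1465], E[r] = 1.5938, γ^t·E[r] = 1.020000, running G = 4.082500
t=3: π = [0.1458, 0.1858, 0.1711, 0.1848, 0.1641, 0.1484], E[r] = 1.5986, γ^t·E[r] = 0.818500, running G = 4.901000
t=4: π = [0.1455, 0.1863, 0.1713, 0.1847, 0.1641, 0.1481], E[r] = 1.6006, γ^t·E[r] = 0.655613, running G = 5.556613
t=5: π = [0.1455, 0.1863, 0.1714, 0.1847, 0.1640, 0.1481], E[r] = 1.6006, γ^t·E[r] = 0.524475, running G = 6.081088
t=6: π = [0.1455, 0.1864, 0.1714, 0.1847, 0.1640, 0.1481], E[r] = 1.6006, γ^t·E[r] = 0.419579, running G = 6.500667
t=7: π = [0.1455, 0.1864, 0.1714, 0.1847, 0.1640, 0.1481], E[r] = 1.6006, γ^t·E[r] = 0.335664, running G = 6.836331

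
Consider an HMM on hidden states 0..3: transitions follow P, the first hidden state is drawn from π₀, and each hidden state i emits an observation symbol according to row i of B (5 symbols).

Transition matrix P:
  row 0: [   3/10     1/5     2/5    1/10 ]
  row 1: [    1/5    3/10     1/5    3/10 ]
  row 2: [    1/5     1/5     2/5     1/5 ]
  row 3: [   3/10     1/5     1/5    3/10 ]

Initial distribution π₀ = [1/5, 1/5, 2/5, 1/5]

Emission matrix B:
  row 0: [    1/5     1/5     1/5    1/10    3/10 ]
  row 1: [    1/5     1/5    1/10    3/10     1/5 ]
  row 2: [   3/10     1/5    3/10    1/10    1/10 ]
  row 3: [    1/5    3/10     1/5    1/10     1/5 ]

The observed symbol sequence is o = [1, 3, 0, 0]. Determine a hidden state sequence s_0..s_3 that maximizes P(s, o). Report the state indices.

t=0: δ = [4.000e-02, 4.000e-02, 8.000e-02, 6.000e-02]  (obs o_0=1)
t=1: δ = [1.800e-03, 4.800e-03, 3.200e-03, 1.800e-03]  ψ = [3, 2, 2, 3]  (obs o_1=3)
t=2: δ = [1.920e-04, 2.880e-04, 3.840e-04, 2.880e-04]  ψ = [1, 1, 2, 1]  (obs o_2=0)
t=3: δ = [1.728e-05, 1.728e-05, 4.608e-05, 1.728e-05]  ψ = [3, 1, 2, 1]  (obs o_3=0)
backtrack: best end state = 2; path = [2, 2, 2, 2]

path = [2, 2, 2, 2]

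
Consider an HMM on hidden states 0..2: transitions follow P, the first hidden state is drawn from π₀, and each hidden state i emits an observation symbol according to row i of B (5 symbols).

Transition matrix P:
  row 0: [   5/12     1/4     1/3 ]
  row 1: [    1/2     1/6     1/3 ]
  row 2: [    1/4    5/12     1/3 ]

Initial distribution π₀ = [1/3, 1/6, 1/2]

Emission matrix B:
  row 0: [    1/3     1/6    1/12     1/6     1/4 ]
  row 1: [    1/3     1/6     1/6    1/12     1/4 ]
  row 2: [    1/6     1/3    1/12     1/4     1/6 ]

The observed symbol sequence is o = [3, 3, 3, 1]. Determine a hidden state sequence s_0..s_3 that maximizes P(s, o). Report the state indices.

t=0: δ = [5.556e-02, 1.389e-02, 1.250e-01]  (obs o_0=3)
t=1: δ = [5.208e-03, 4.340e-03, 1.042e-02]  ψ = [2, 2, 2]  (obs o_1=3)
t=2: δ = [4.340e-04, 3.617e-04, 8.681e-04]  ψ = [2, 2, 2]  (obs o_2=3)
t=3: δ = [3.617e-05, 6.028e-05, 9.645e-05]  ψ = [2, 2, 2]  (obs o_3=1)
backtrack: best end state = 2; path = [2, 2, 2, 2]

path = [2, 2, 2, 2]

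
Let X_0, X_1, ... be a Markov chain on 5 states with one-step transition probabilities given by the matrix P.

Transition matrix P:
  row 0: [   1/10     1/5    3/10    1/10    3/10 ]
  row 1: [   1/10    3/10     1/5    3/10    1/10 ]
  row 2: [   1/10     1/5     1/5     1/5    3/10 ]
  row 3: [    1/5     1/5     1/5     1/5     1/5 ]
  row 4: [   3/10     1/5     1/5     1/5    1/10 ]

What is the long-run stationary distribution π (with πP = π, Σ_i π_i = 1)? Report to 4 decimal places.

Balance equations π_j = Σ_i π_i·P[i][j]:
  π_0 = 1/10·π_0 + 1/10·π_1 + 1/10·π_2 + 1/5·π_3 + 3/10·π_4
  π_1 = 1/5·π_0 + 3/10·π_1 + 1/5·π_2 + 1/5·π_3 + 1/5·π_4
  π_2 = 3/10·π_0 + 1/5·π_1 + 1/5·π_2 + 1/5·π_3 + 1/5·π_4
  π_3 = 1/10·π_0 + 3/10·π_1 + 1/5·π_2 + 1/5·π_3 + 1/5·π_4
  normalize: π_0 + π_1 + π_2 + π_3 + π_4 = 1
Solving the linear system gives exactly π = [58/363, 2/9, 392/1815, 1123/5445, 1066/5445].

π = [0.1598, 0.2222, 0.2160, 0.2062, 0.1958]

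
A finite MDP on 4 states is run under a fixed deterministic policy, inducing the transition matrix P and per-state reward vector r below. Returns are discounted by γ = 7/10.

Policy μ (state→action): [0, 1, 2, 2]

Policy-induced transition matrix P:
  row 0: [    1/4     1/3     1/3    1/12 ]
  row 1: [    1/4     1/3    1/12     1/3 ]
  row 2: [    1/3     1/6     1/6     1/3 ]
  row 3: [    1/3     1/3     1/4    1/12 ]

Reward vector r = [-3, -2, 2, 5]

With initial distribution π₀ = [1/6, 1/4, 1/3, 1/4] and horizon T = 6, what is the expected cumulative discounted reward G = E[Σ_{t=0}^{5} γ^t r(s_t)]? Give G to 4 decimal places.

G = 0.9731

t=0: π = [0.1667, 0.2500, 0.3333, 0.2500], E[r] = 0.9167, γ^t·E[r] = 0.916667, running G = 0.916667
t=1: π = [0.2986, 0.2778, 0.1944, 0.2292], E[r] = 0.0833, γ^t·E[r] = 0.058333, running G = 0.975000
t=2: π = [0.2853, 0.3009, 0.2124, 0.2014], E[r] = -0.0260, γ^t·E[r] = -0.012760, running G = 0.962240
t=3: π = [0.2845, 0.2979, 0.2059, 0.2117], E[r] = 0.0208, γ^t·E[r] = 0.007146, running G = 0.969385
t=4: π = [0.2848, 0.2990, 0.2069, 0.2093], E[r] = 0.0078, γ^t·E[r] = 0.001884, running G = 0.971270
t=5: π = [0.2847, 0.2989, 0.2067, 0.2098], E[r] = 0.0106, γ^t·E[r] = 0.001783, running G = 0.973053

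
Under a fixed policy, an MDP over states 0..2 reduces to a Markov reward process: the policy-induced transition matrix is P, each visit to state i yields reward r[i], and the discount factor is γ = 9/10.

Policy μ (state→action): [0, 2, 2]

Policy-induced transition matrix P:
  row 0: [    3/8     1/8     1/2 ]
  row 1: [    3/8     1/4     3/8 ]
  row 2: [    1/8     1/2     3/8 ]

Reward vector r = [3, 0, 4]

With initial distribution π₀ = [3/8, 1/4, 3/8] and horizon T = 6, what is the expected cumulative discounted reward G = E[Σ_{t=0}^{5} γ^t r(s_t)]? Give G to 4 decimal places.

G = 11.7346

t=0: π = [0.3750, 0.2500, 0.3750], E[r] = 2.6250, γ^t·E[r] = 2.625000, running G = 2.625000
t=1: π = [0.2813, 0.2969, 0.4219], E[r] = 2.5313, γ^t·E[r] = 2.278125, running G = 4.903125
t=2: π = [0.2695, 0.3203, 0.4102], E[r] = 2.4492, γ^t·E[r] = 1.983867, running G = 6.886992
t=3: π = [0.2725, 0.3188, 0.4087], E[r] = 2.4521, γ^t·E[r] = 1.787616, running G = 8.674608
t=4: π = [0.2728, 0.3181, 0.4091], E[r] = 2.4547, γ^t·E[r] = 1.610536, running G = 10.285145
t=5: π = [0.2727, 0.3182, 0.4091], E[r] = 2.4546, γ^t·E[r] = 1.449429, running G = 11.734574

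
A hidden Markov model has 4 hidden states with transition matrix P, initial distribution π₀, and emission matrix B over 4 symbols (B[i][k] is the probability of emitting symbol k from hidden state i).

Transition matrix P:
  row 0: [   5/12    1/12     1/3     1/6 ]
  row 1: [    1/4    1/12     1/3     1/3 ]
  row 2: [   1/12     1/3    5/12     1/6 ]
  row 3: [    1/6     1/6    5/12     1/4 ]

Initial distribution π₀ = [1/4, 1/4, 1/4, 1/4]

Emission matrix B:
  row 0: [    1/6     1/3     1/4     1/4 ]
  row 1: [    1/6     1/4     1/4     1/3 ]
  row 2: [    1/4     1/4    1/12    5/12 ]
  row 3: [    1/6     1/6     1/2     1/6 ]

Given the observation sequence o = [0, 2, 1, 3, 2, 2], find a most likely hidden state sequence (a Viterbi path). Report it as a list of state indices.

path = [1, 3, 2, 2, 1, 3]

t=0: δ = [4.167e-02, 4.167e-02, 6.250e-02, 4.167e-02]  (obs o_0=0)
t=1: δ = [4.340e-03, 5.208e-03, 2.170e-03, 6.944e-03]  ψ = [0, 2, 2, 1]  (obs o_1=2)
t=2: δ = [6.028e-04, 2.894e-04, 7.234e-04, 2.894e-04]  ψ = [0, 3, 3, 1]  (obs o_2=1)
t=3: δ = [6.279e-05, 8.038e-05, 1.256e-04, 2.009e-05]  ψ = [0, 2, 2, 2]  (obs o_3=3)
t=4: δ = [6.541e-06, 1.047e-05, 4.361e-06, 1.340e-05]  ψ = [0, 2, 2, 1]  (obs o_4=2)
t=5: δ = [6.814e-07, 5.582e-07, 4.651e-07, 1.744e-06]  ψ = [0, 3, 3, 1]  (obs o_5=2)
backtrack: best end state = 3; path = [1, 3, 2, 2, 1, 3]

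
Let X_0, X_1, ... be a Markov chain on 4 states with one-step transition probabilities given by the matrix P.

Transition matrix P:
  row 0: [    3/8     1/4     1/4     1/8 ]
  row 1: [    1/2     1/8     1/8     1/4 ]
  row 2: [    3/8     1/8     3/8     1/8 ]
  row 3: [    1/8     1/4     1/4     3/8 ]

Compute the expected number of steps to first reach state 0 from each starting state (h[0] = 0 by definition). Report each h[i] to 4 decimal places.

h = [0.0000, 2.6462, 2.8923, 3.8154]

First-step conditioning: h[0] = 0; for i ≠ 0, h[i] = 1 + Σ_k P[i][k]·h[k].
  h[1] = 1 + 1/8·h[1] + 1/8·h[2] + 1/4·h[3]
  h[2] = 1 + 1/8·h[1] + 3/8·h[2] + 1/8·h[3]
  h[3] = 1 + 1/4·h[1] + 1/4·h[2] + 3/8·h[3]
Solving the 3×3 linear system over states ≠ 0 gives exactly h = [0, 172/65, 188/65, 248/65] (h[0] = 0 is the target).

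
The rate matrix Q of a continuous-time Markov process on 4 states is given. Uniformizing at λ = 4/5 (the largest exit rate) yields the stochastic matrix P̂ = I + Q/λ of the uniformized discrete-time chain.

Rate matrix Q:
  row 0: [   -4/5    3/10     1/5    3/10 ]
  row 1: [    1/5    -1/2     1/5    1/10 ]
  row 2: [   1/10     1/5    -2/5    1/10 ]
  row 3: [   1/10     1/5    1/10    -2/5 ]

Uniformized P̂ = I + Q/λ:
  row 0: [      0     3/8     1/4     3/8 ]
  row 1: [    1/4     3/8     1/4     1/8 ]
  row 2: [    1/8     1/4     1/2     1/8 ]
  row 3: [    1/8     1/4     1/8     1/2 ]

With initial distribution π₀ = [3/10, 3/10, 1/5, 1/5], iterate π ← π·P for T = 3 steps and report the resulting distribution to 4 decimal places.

t=0: π = [0.3000, 0.3000, 0.2000, 0.2000]
t=1: π = [0.1250, 0.3250, 0.2750, 0.2750]
t=2: π = [0.1500, 0.3063, 0.2844, 0.2594]
t=3: π = [0.1445, 0.3070, 0.2887, 0.2598]

π = [0.1445, 0.3070, 0.2887, 0.2598]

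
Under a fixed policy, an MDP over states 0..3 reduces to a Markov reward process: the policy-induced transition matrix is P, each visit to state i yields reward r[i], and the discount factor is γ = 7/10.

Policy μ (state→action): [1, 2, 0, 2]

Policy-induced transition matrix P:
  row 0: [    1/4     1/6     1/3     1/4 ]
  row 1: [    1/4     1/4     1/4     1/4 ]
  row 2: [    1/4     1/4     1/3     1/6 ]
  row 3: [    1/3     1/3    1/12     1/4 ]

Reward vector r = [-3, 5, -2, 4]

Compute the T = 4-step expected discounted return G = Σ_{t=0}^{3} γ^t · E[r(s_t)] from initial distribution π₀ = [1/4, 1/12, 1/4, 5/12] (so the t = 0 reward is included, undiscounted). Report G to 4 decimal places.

G = 2.1852

t=0: π = [0.2500, 0.0833, 0.2500, 0.4167], E[r] = 0.8333, γ^t·E[r] = 0.833333, running G = 0.833333
t=1: π = [0.2847, 0.2639, 0.2222, 0.2292], E[r] = 0.9375, γ^t·E[r] = 0.656250, running G = 1.489583
t=2: π = [0.2691, 0.2454, 0.2541, 0.2315], E[r] = 0.8374, γ^t·E[r] = 0.410318, running G = 1.899902
t=3: π = [0.2693, 0.2469, 0.2550, 0.2288], E[r] = 0.8317, γ^t·E[r] = 0.285287, running G = 2.185189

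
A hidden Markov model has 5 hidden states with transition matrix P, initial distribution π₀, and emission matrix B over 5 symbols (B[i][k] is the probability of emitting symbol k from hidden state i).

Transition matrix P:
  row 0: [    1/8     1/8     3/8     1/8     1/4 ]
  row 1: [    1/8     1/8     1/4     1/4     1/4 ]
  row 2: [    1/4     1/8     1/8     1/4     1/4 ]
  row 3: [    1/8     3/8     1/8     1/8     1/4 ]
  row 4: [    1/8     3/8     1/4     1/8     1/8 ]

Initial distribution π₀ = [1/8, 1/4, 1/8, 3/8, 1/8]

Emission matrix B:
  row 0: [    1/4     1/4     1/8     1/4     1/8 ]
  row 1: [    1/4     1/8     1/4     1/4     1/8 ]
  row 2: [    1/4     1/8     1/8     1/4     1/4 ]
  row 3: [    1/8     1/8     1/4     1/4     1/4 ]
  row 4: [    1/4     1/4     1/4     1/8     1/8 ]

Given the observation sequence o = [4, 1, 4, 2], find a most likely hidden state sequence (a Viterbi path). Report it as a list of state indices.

t=0: δ = [1.562e-02, 3.125e-02, 3.125e-02, 9.375e-02, 1.562e-02]  (obs o_0=4)
t=1: δ = [2.930e-03, 4.395e-03, 1.465e-03, 1.465e-03, 5.859e-03]  ψ = [3, 3, 3, 3, 3]  (obs o_1=1)
t=2: δ = [9.155e-05, 2.747e-04, 3.662e-04, 2.747e-04, 1.373e-04]  ψ = [4, 4, 4, 1, 1]  (obs o_2=4)
t=3: δ = [1.144e-05, 2.575e-05, 8.583e-06, 2.289e-05, 2.289e-05]  ψ = [2, 3, 1, 2, 2]  (obs o_3=2)
backtrack: best end state = 1; path = [3, 1, 3, 1]

path = [3, 1, 3, 1]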